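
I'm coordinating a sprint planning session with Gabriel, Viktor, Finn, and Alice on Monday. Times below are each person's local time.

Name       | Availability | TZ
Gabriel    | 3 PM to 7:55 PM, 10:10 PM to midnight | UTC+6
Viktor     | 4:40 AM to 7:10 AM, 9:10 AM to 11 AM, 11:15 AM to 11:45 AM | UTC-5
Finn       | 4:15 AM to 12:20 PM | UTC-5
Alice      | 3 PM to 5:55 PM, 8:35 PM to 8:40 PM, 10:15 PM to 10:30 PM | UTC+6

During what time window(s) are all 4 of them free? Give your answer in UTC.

09:40-11:55, 16:15-16:30

Gabriel in UTC: 09:00-13:55, 16:10-18:00 (subtract 6h to convert from UTC+6).
Viktor in UTC: 09:40-12:10, 14:10-16:00, 16:15-16:45 (add 5h to convert from UTC-5).
Finn in UTC: 09:15-17:20 (add 5h to convert from UTC-5).
Alice in UTC: 09:00-11:55, 14:35-14:40, 16:15-16:30 (subtract 6h to convert from UTC+6).
Gabriel ∩ Viktor: 09:40-12:10, 16:15-16:45.
Gabriel ∩ Viktor ∩ Finn: 09:40-12:10, 16:15-16:45.
Gabriel ∩ Viktor ∩ Finn ∩ Alice: 09:40-11:55, 16:15-16:30.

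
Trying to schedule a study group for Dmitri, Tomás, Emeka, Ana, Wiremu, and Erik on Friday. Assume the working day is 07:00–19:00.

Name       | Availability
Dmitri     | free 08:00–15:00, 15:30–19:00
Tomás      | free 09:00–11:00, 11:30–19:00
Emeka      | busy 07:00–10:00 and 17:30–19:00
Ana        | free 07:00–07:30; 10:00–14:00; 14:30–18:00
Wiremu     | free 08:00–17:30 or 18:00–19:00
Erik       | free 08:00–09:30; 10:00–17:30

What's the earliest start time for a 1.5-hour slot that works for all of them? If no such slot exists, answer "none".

11:30

Dmitri free: 08:00-15:00, 15:30-19:00.
Tomás free: 09:00-11:00, 11:30-19:00.
Emeka free: 10:00-17:30 (invert busy blocks within the working day).
Ana free: 07:00-07:30, 10:00-14:00, 14:30-18:00.
Wiremu free: 08:00-17:30, 18:00-19:00.
Erik free: 08:00-09:30, 10:00-17:30.
Dmitri ∩ Tomás: 09:00-11:00, 11:30-15:00, 15:30-19:00.
Dmitri ∩ Tomás ∩ Emeka: 10:00-11:00, 11:30-15:00, 15:30-17:30.
Dmitri ∩ Tomás ∩ Emeka ∩ Ana: 10:00-11:00, 11:30-14:00, 14:30-15:00, 15:30-17:30.
Dmitri ∩ Tomás ∩ Emeka ∩ Ana ∩ Wiremu: 10:00-11:00, 11:30-14:00, 14:30-15:00, 15:30-17:30.
Dmitri ∩ Tomás ∩ Emeka ∩ Ana ∩ Wiremu ∩ Erik: 10:00-11:00, 11:30-14:00, 14:30-15:00, 15:30-17:30.
The first common window of at least 90 minutes is 11:30-14:00, so the earliest start is 11:30.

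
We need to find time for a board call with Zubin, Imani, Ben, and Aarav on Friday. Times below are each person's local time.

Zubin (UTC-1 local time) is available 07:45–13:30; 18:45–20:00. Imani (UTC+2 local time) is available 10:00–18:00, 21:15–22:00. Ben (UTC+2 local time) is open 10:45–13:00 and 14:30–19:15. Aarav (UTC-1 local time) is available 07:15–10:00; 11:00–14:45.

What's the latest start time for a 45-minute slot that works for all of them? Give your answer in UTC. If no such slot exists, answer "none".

Zubin in UTC: 08:45-14:30, 19:45-21:00 (add 1h to convert from UTC-1).
Imani in UTC: 08:00-16:00, 19:15-20:00 (subtract 2h to convert from UTC+2).
Ben in UTC: 08:45-11:00, 12:30-17:15 (subtract 2h to convert from UTC+2).
Aarav in UTC: 08:15-11:00, 12:00-15:45 (add 1h to convert from UTC-1).
Zubin ∩ Imani: 08:45-14:30, 19:45-20:00.
Zubin ∩ Imani ∩ Ben: 08:45-11:00, 12:30-14:30.
Zubin ∩ Imani ∩ Ben ∩ Aarav: 08:45-11:00, 12:30-14:30.
So the common availability across everyone is 08:45-11:00, 12:30-14:30.
The last common window of at least 45 minutes is 12:30-14:30; a 45-minute meeting can start as late as 13:45 and still end by 14:30.

13:45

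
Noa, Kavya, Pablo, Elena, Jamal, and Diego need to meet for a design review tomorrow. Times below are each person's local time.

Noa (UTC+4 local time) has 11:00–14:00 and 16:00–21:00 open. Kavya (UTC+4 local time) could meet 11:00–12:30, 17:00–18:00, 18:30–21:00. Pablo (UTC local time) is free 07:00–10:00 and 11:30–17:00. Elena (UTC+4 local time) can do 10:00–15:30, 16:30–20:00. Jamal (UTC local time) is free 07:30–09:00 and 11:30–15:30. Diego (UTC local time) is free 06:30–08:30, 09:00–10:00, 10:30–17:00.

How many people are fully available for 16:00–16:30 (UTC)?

Noa in UTC: 07:00-10:00, 12:00-17:00 (subtract 4h to convert from UTC+4).
Kavya in UTC: 07:00-08:30, 13:00-14:00, 14:30-17:00 (subtract 4h to convert from UTC+4).
Pablo in UTC: 07:00-10:00, 11:30-17:00.
Elena in UTC: 06:00-11:30, 12:30-16:00 (subtract 4h to convert from UTC+4).
Jamal in UTC: 07:30-09:00, 11:30-15:30.
Diego in UTC: 06:30-08:30, 09:00-10:00, 10:30-17:00.
Noa, Kavya, Pablo, and Diego can make the full 16:00-16:30 slot — that's 4.

4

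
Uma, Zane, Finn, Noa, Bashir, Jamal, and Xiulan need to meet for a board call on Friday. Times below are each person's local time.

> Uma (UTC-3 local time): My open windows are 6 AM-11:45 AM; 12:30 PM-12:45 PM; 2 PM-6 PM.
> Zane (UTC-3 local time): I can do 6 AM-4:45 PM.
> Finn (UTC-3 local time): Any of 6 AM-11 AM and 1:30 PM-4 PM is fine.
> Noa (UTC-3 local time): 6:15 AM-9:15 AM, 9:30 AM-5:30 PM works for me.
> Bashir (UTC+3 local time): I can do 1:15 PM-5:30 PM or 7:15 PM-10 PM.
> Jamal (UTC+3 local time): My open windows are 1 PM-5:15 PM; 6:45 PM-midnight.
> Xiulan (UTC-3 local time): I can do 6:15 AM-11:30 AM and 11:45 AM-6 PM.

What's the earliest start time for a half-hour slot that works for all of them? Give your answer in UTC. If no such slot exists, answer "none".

10:15

Uma in UTC: 09:00-14:45, 15:30-15:45, 17:00-21:00 (add 3h to convert from UTC-3).
Zane in UTC: 09:00-19:45 (add 3h to convert from UTC-3).
Finn in UTC: 09:00-14:00, 16:30-19:00 (add 3h to convert from UTC-3).
Noa in UTC: 09:15-12:15, 12:30-20:30 (add 3h to convert from UTC-3).
Bashir in UTC: 10:15-14:30, 16:15-19:00 (subtract 3h to convert from UTC+3).
Jamal in UTC: 10:00-14:15, 15:45-21:00 (subtract 3h to convert from UTC+3).
Xiulan in UTC: 09:15-14:30, 14:45-21:00 (add 3h to convert from UTC-3).
Uma ∩ Zane: 09:00-14:45, 15:30-15:45, 17:00-19:45.
Uma ∩ Zane ∩ Finn: 09:00-14:00, 17:00-19:00.
Uma ∩ Zane ∩ Finn ∩ Noa: 09:15-12:15, 12:30-14:00, 17:00-19:00.
Uma ∩ Zane ∩ Finn ∩ Noa ∩ Bashir: 10:15-12:15, 12:30-14:00, 17:00-19:00.
Uma ∩ Zane ∩ Finn ∩ Noa ∩ Bashir ∩ Jamal: 10:15-12:15, 12:30-14:00, 17:00-19:00.
Uma ∩ Zane ∩ Finn ∩ Noa ∩ Bashir ∩ Jamal ∩ Xiulan: 10:15-12:15, 12:30-14:00, 17:00-19:00.
The first common window of at least 30 minutes is 10:15-12:15, so the earliest start is 10:15.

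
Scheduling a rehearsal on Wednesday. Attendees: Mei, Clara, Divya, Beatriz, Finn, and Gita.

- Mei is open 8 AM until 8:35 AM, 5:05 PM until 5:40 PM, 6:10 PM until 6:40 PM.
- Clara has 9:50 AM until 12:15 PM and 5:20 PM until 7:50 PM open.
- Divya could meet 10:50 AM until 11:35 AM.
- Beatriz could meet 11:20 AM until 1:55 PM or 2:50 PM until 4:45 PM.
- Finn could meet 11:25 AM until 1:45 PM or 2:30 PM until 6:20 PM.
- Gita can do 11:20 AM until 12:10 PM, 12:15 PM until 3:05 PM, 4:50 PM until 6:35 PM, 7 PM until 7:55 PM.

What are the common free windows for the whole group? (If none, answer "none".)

Mei ∩ Clara: 17:20-17:40, 18:10-18:40.
Mei ∩ Clara ∩ Divya: ∅.
Mei ∩ Clara ∩ Divya ∩ Beatriz: ∅.
Mei ∩ Clara ∩ Divya ∩ Beatriz ∩ Finn: ∅.
Mei ∩ Clara ∩ Divya ∩ Beatriz ∩ Finn ∩ Gita: ∅.
There is no time when everyone is free.

none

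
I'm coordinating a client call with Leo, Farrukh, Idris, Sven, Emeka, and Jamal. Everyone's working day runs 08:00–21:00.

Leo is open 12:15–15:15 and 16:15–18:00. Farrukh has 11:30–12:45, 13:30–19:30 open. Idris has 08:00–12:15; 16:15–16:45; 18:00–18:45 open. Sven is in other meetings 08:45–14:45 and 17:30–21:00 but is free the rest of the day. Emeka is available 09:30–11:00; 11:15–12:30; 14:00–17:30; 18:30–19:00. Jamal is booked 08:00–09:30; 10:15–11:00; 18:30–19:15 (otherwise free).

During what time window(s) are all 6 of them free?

Leo free: 12:15-15:15, 16:15-18:00.
Farrukh free: 11:30-12:45, 13:30-19:30.
Idris free: 08:00-12:15, 16:15-16:45, 18:00-18:45.
Sven free: 08:00-08:45, 14:45-17:30 (invert busy blocks within the working day).
Emeka free: 09:30-11:00, 11:15-12:30, 14:00-17:30, 18:30-19:00.
Jamal free: 09:30-10:15, 11:00-18:30, 19:15-21:00 (invert busy blocks within the working day).
Leo ∩ Farrukh: 12:15-12:45, 13:30-15:15, 16:15-18:00.
Leo ∩ Farrukh ∩ Idris: 16:15-16:45.
Leo ∩ Farrukh ∩ Idris ∩ Sven: 16:15-16:45.
Leo ∩ Farrukh ∩ Idris ∩ Sven ∩ Emeka: 16:15-16:45.
Leo ∩ Farrukh ∩ Idris ∩ Sven ∩ Emeka ∩ Jamal: 16:15-16:45.

16:15-16:45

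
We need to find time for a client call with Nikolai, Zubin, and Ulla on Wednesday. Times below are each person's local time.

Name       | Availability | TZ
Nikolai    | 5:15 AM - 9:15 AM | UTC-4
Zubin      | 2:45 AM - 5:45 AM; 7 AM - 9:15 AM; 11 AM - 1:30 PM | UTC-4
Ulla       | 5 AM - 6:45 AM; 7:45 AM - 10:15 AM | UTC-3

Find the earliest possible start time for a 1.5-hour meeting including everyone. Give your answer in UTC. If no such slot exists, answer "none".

Nikolai in UTC: 09:15-13:15 (add 4h to convert from UTC-4).
Zubin in UTC: 06:45-09:45, 11:00-13:15, 15:00-17:30 (add 4h to convert from UTC-4).
Ulla in UTC: 08:00-09:45, 10:45-13:15 (add 3h to convert from UTC-3).
Nikolai ∩ Zubin: 09:15-09:45, 11:00-13:15.
Nikolai ∩ Zubin ∩ Ulla: 09:15-09:45, 11:00-13:15.
The first common window of at least 90 minutes is 11:00-13:15, so the earliest start is 11:00.

11:00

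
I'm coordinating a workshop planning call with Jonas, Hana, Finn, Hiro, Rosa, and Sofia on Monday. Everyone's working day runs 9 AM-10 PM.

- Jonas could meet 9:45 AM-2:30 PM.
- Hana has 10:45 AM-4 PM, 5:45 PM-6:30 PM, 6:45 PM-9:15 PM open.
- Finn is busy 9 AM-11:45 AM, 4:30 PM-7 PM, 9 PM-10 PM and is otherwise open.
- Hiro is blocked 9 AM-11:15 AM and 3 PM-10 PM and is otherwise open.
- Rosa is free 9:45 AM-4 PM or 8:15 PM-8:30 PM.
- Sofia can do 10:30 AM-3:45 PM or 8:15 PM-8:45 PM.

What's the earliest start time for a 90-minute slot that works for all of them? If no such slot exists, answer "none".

Jonas free: 09:45-14:30.
Hana free: 10:45-16:00, 17:45-18:30, 18:45-21:15.
Finn free: 11:45-16:30, 19:00-21:00 (invert busy blocks within the working day).
Hiro free: 11:15-15:00 (invert busy blocks within the working day).
Rosa free: 09:45-16:00, 20:15-20:30.
Sofia free: 10:30-15:45, 20:15-20:45.
Jonas ∩ Hana: 10:45-14:30.
Jonas ∩ Hana ∩ Finn: 11:45-14:30.
Jonas ∩ Hana ∩ Finn ∩ Hiro: 11:45-14:30.
Jonas ∩ Hana ∩ Finn ∩ Hiro ∩ Rosa: 11:45-14:30.
Jonas ∩ Hana ∩ Finn ∩ Hiro ∩ Rosa ∩ Sofia: 11:45-14:30.
The first common window of at least 90 minutes is 11:45-14:30, so the earliest start is 11:45.

11:45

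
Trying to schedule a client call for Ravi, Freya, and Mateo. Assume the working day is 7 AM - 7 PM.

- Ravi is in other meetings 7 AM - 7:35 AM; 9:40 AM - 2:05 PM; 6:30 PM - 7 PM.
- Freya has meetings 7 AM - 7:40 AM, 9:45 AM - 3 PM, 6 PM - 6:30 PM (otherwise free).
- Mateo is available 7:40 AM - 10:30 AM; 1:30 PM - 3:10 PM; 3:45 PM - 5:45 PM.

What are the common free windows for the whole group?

Ravi free: 07:35-09:40, 14:05-18:30 (invert busy blocks within the working day).
Freya free: 07:40-09:45, 15:00-18:00, 18:30-19:00 (invert busy blocks within the working day).
Mateo free: 07:40-10:30, 13:30-15:10, 15:45-17:45.
Ravi ∩ Freya: 07:40-09:40, 15:00-18:00.
Ravi ∩ Freya ∩ Mateo: 07:40-09:40, 15:00-15:10, 15:45-17:45.
Those are the intersection windows.

07:40-09:40, 15:00-15:10, 15:45-17:45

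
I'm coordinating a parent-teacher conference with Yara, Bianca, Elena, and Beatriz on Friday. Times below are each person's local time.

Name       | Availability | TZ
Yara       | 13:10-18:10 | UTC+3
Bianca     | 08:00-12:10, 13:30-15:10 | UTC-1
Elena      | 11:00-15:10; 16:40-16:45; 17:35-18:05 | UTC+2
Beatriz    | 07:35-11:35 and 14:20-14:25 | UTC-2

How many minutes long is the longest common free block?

Yara in UTC: 10:10-15:10 (subtract 3h to convert from UTC+3).
Bianca in UTC: 09:00-13:10, 14:30-16:10 (add 1h to convert from UTC-1).
Elena in UTC: 09:00-13:10, 14:40-14:45, 15:35-16:05 (subtract 2h to convert from UTC+2).
Beatriz in UTC: 09:35-13:35, 16:20-16:25 (add 2h to convert from UTC-2).
Yara ∩ Bianca: 10:10-13:10, 14:30-15:10.
Yara ∩ Bianca ∩ Elena: 10:10-13:10, 14:40-14:45.
Yara ∩ Bianca ∩ Elena ∩ Beatriz: 10:10-13:10.
The longest is 10:10-13:10 at 180 minutes.

180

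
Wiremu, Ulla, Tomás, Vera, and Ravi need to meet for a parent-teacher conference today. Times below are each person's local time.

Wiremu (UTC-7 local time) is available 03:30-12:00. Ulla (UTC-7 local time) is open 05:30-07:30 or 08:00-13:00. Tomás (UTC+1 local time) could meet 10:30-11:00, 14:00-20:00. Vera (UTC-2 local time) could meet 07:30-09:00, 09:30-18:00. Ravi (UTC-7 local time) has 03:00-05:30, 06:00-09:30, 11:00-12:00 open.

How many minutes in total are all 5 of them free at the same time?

240

Wiremu in UTC: 10:30-19:00 (add 7h to convert from UTC-7).
Ulla in UTC: 12:30-14:30, 15:00-20:00 (add 7h to convert from UTC-7).
Tomás in UTC: 09:30-10:00, 13:00-19:00 (subtract 1h to convert from UTC+1).
Vera in UTC: 09:30-11:00, 11:30-20:00 (add 2h to convert from UTC-2).
Ravi in UTC: 10:00-12:30, 13:00-16:30, 18:00-19:00 (add 7h to convert from UTC-7).
Wiremu ∩ Ulla: 12:30-14:30, 15:00-19:00.
Wiremu ∩ Ulla ∩ Tomás: 13:00-14:30, 15:00-19:00.
Wiremu ∩ Ulla ∩ Tomás ∩ Vera: 13:00-14:30, 15:00-19:00.
Wiremu ∩ Ulla ∩ Tomás ∩ Vera ∩ Ravi: 13:00-14:30, 15:00-16:30, 18:00-19:00.
Summing the common windows: 90 + 90 + 60 = 240 minutes.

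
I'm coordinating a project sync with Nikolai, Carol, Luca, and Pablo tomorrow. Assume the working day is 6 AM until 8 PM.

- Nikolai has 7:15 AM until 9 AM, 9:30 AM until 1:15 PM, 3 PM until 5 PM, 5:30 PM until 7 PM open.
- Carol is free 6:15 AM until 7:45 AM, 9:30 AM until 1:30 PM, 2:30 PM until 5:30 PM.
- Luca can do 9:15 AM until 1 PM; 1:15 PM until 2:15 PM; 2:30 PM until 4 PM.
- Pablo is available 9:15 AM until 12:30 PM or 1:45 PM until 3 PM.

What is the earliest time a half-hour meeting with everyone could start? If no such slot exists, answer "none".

Nikolai ∩ Carol: 07:15-07:45, 09:30-13:15, 15:00-17:00.
Nikolai ∩ Carol ∩ Luca: 09:30-13:00, 15:00-16:00.
Nikolai ∩ Carol ∩ Luca ∩ Pablo: 09:30-12:30.
So the common availability across everyone is 09:30-12:30.
The first common window of at least 30 minutes is 09:30-12:30, so the earliest start is 09:30.

09:30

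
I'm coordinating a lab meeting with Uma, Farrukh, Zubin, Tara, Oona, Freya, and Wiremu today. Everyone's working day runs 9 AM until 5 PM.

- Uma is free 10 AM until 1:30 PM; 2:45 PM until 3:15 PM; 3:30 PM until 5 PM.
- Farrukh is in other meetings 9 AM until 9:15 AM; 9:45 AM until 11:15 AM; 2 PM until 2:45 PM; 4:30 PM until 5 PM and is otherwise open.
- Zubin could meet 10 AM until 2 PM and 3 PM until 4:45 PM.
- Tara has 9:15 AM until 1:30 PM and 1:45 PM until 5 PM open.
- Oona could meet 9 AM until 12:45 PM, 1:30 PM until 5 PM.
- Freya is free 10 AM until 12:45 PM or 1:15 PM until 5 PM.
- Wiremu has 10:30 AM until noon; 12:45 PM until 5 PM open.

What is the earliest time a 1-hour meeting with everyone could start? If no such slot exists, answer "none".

15:30

Uma free: 10:00-13:30, 14:45-15:15, 15:30-17:00.
Farrukh free: 09:15-09:45, 11:15-14:00, 14:45-16:30 (invert busy blocks within the working day).
Zubin free: 10:00-14:00, 15:00-16:45.
Tara free: 09:15-13:30, 13:45-17:00.
Oona free: 09:00-12:45, 13:30-17:00.
Freya free: 10:00-12:45, 13:15-17:00.
Wiremu free: 10:30-12:00, 12:45-17:00.
Uma ∩ Farrukh: 11:15-13:30, 14:45-15:15, 15:30-16:30.
Uma ∩ Farrukh ∩ Zubin: 11:15-13:30, 15:00-15:15, 15:30-16:30.
Uma ∩ Farrukh ∩ Zubin ∩ Tara: 11:15-13:30, 15:00-15:15, 15:30-16:30.
Uma ∩ Farrukh ∩ Zubin ∩ Tara ∩ Oona: 11:15-12:45, 15:00-15:15, 15:30-16:30.
Uma ∩ Farrukh ∩ Zubin ∩ Tara ∩ Oona ∩ Freya: 11:15-12:45, 15:00-15:15, 15:30-16:30.
Uma ∩ Farrukh ∩ Zubin ∩ Tara ∩ Oona ∩ Freya ∩ Wiremu: 11:15-12:00, 15:00-15:15, 15:30-16:30.
The first common window of at least 60 minutes is 15:30-16:30, so the earliest start is 15:30.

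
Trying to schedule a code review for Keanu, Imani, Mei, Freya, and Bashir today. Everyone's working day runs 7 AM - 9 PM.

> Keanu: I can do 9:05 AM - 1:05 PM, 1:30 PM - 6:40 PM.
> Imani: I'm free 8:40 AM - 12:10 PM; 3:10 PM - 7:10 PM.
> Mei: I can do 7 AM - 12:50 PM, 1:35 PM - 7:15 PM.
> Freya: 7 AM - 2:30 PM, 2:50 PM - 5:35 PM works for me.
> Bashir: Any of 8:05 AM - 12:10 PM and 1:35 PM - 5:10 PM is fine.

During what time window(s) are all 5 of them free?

09:05-12:10, 15:10-17:10

Keanu ∩ Imani: 09:05-12:10, 15:10-18:40.
Keanu ∩ Imani ∩ Mei: 09:05-12:10, 15:10-18:40.
Keanu ∩ Imani ∩ Mei ∩ Freya: 09:05-12:10, 15:10-17:35.
Keanu ∩ Imani ∩ Mei ∩ Freya ∩ Bashir: 09:05-12:10, 15:10-17:10.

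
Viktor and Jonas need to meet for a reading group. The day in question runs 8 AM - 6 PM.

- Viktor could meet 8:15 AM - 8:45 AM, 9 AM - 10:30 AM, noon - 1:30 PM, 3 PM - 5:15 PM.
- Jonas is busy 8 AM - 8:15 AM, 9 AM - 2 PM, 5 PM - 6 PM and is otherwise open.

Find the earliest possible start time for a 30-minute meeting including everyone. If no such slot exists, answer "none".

08:15

Viktor free: 08:15-08:45, 09:00-10:30, 12:00-13:30, 15:00-17:15.
Jonas free: 08:15-09:00, 14:00-17:00 (invert busy blocks within the working day).
Viktor ∩ Jonas: 08:15-08:45, 15:00-17:00.
Those are the intersection windows.
The first common window of at least 30 minutes is 08:15-08:45, so the earliest start is 08:15.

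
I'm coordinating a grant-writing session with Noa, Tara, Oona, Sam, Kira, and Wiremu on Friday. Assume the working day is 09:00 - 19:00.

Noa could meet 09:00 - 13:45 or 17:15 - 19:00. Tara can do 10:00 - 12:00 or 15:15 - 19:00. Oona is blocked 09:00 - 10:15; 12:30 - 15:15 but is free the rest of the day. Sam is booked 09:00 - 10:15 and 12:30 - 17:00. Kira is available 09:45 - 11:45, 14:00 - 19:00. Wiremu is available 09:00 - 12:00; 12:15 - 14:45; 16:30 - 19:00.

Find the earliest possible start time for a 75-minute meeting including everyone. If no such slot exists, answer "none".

10:15

Noa free: 09:00-13:45, 17:15-19:00.
Tara free: 10:00-12:00, 15:15-19:00.
Oona free: 10:15-12:30, 15:15-19:00 (invert busy blocks within the working day).
Sam free: 10:15-12:30, 17:00-19:00 (invert busy blocks within the working day).
Kira free: 09:45-11:45, 14:00-19:00.
Wiremu free: 09:00-12:00, 12:15-14:45, 16:30-19:00.
Noa ∩ Tara: 10:00-12:00, 17:15-19:00.
Noa ∩ Tara ∩ Oona: 10:15-12:00, 17:15-19:00.
Noa ∩ Tara ∩ Oona ∩ Sam: 10:15-12:00, 17:15-19:00.
Noa ∩ Tara ∩ Oona ∩ Sam ∩ Kira: 10:15-11:45, 17:15-19:00.
Noa ∩ Tara ∩ Oona ∩ Sam ∩ Kira ∩ Wiremu: 10:15-11:45, 17:15-19:00.
The first common window of at least 75 minutes is 10:15-11:45, so the earliest start is 10:15.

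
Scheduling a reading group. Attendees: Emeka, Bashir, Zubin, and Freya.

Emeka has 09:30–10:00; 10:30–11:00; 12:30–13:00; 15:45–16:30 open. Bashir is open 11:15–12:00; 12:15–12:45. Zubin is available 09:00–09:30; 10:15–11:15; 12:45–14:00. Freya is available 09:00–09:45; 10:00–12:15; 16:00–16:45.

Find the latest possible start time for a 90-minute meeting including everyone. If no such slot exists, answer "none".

none

Emeka ∩ Bashir: 12:30-12:45.
Emeka ∩ Bashir ∩ Zubin: ∅.
Emeka ∩ Bashir ∩ Zubin ∩ Freya: ∅.
There is no time when everyone is free.
No common window is at least 90 minutes long.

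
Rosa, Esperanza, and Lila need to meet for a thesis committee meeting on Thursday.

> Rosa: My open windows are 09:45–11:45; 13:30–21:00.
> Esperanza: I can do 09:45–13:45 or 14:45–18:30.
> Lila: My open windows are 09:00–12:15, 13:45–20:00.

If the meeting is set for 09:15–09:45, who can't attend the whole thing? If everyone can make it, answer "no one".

Esperanza, Rosa

Rosa: not fully free for 09:15-09:45. Esperanza: not fully free for 09:15-09:45. Lila: free for 09:15-09:45.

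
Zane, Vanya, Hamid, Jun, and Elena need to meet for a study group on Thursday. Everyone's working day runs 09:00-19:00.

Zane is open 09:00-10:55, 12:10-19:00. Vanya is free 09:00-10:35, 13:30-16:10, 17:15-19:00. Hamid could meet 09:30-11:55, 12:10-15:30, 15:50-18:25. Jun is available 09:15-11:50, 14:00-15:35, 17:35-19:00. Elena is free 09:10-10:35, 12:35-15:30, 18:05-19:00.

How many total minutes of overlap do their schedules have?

175

Zane ∩ Vanya: 09:00-10:35, 13:30-16:10, 17:15-19:00.
Zane ∩ Vanya ∩ Hamid: 09:30-10:35, 13:30-15:30, 15:50-16:10, 17:15-18:25.
Zane ∩ Vanya ∩ Hamid ∩ Jun: 09:30-10:35, 14:00-15:30, 17:35-18:25.
Zane ∩ Vanya ∩ Hamid ∩ Jun ∩ Elena: 09:30-10:35, 14:00-15:30, 18:05-18:25.
Summing the common windows: 65 + 90 + 20 = 175 minutes.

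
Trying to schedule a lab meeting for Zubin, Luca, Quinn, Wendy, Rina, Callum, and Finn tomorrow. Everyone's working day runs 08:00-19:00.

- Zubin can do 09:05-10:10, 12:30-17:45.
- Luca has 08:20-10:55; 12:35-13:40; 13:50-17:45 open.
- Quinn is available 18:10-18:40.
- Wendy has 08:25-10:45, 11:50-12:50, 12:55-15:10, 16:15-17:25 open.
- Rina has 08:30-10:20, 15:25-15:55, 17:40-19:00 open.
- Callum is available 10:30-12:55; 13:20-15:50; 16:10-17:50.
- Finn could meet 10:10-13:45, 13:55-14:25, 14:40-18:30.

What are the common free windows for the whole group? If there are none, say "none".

none

Zubin ∩ Luca: 09:05-10:10, 12:35-13:40, 13:50-17:45.
Zubin ∩ Luca ∩ Quinn: ∅.
Zubin ∩ Luca ∩ Quinn ∩ Wendy: ∅.
Zubin ∩ Luca ∩ Quinn ∩ Wendy ∩ Rina: ∅.
Zubin ∩ Luca ∩ Quinn ∩ Wendy ∩ Rina ∩ Callum: ∅.
Zubin ∩ Luca ∩ Quinn ∩ Wendy ∩ Rina ∩ Callum ∩ Finn: ∅.
There is no time when everyone is free.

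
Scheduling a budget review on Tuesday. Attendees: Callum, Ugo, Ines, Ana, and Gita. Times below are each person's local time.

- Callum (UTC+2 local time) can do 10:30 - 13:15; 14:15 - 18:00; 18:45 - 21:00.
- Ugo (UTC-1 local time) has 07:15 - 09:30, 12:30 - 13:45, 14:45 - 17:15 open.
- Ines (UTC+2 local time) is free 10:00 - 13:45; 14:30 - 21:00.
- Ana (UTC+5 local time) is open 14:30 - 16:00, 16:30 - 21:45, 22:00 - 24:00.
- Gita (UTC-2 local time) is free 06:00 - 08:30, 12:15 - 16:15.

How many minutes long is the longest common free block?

Callum in UTC: 08:30-11:15, 12:15-16:00, 16:45-19:00 (subtract 2h to convert from UTC+2).
Ugo in UTC: 08:15-10:30, 13:30-14:45, 15:45-18:15 (add 1h to convert from UTC-1).
Ines in UTC: 08:00-11:45, 12:30-19:00 (subtract 2h to convert from UTC+2).
Ana in UTC: 09:30-11:00, 11:30-16:45, 17:00-19:00 (subtract 5h to convert from UTC+5).
Gita in UTC: 08:00-10:30, 14:15-18:15 (add 2h to convert from UTC-2).
Callum ∩ Ugo: 08:30-10:30, 13:30-14:45, 15:45-16:00, 16:45-18:15.
Callum ∩ Ugo ∩ Ines: 08:30-10:30, 13:30-14:45, 15:45-16:00, 16:45-18:15.
Callum ∩ Ugo ∩ Ines ∩ Ana: 09:30-10:30, 13:30-14:45, 15:45-16:00, 17:00-18:15.
Callum ∩ Ugo ∩ Ines ∩ Ana ∩ Gita: 09:30-10:30, 14:15-14:45, 15:45-16:00, 17:00-18:15.
Those are the intersection windows.
The longest is 17:00-18:15 at 75 minutes.

75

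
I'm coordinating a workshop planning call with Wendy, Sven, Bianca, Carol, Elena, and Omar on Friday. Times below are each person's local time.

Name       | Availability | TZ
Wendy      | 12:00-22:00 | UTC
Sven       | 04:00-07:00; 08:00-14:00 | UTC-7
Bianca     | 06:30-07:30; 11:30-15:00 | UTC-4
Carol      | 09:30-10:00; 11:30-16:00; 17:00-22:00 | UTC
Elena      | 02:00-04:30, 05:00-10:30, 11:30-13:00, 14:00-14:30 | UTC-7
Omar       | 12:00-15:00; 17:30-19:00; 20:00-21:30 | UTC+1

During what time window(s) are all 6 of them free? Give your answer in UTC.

17:00-17:30

Wendy in UTC: 12:00-22:00.
Sven in UTC: 11:00-14:00, 15:00-21:00 (add 7h to convert from UTC-7).
Bianca in UTC: 10:30-11:30, 15:30-19:00 (add 4h to convert from UTC-4).
Carol in UTC: 09:30-10:00, 11:30-16:00, 17:00-22:00.
Elena in UTC: 09:00-11:30, 12:00-17:30, 18:30-20:00, 21:00-21:30 (add 7h to convert from UTC-7).
Omar in UTC: 11:00-14:00, 16:30-18:00, 19:00-20:30 (subtract 1h to convert from UTC+1).
Wendy ∩ Sven: 12:00-14:00, 15:00-21:00.
Wendy ∩ Sven ∩ Bianca: 15:30-19:00.
Wendy ∩ Sven ∩ Bianca ∩ Carol: 15:30-16:00, 17:00-19:00.
Wendy ∩ Sven ∩ Bianca ∩ Carol ∩ Elena: 15:30-16:00, 17:00-17:30, 18:30-19:00.
Wendy ∩ Sven ∩ Bianca ∩ Carol ∩ Elena ∩ Omar: 17:00-17:30.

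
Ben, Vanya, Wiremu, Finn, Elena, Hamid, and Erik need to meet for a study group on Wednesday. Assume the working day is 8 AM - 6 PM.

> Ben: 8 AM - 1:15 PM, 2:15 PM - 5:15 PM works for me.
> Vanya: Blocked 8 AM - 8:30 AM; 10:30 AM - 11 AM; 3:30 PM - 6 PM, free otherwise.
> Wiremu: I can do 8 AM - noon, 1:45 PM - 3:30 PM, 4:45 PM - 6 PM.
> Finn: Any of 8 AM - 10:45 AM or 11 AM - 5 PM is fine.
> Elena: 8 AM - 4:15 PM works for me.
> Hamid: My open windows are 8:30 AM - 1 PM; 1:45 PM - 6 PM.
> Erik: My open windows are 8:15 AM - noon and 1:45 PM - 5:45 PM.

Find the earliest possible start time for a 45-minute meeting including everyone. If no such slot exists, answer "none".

08:30

Ben free: 08:00-13:15, 14:15-17:15.
Vanya free: 08:30-10:30, 11:00-15:30 (invert busy blocks within the working day).
Wiremu free: 08:00-12:00, 13:45-15:30, 16:45-18:00.
Finn free: 08:00-10:45, 11:00-17:00.
Elena free: 08:00-16:15.
Hamid free: 08:30-13:00, 13:45-18:00.
Erik free: 08:15-12:00, 13:45-17:45.
Ben ∩ Vanya: 08:30-10:30, 11:00-13:15, 14:15-15:30.
Ben ∩ Vanya ∩ Wiremu: 08:30-10:30, 11:00-12:00, 14:15-15:30.
Ben ∩ Vanya ∩ Wiremu ∩ Finn: 08:30-10:30, 11:00-12:00, 14:15-15:30.
Ben ∩ Vanya ∩ Wiremu ∩ Finn ∩ Elena: 08:30-10:30, 11:00-12:00, 14:15-15:30.
Ben ∩ Vanya ∩ Wiremu ∩ Finn ∩ Elena ∩ Hamid: 08:30-10:30, 11:00-12:00, 14:15-15:30.
Ben ∩ Vanya ∩ Wiremu ∩ Finn ∩ Elena ∩ Hamid ∩ Erik: 08:30-10:30, 11:00-12:00, 14:15-15:30.
The first common window of at least 45 minutes is 08:30-10:30, so the earliest start is 08:30.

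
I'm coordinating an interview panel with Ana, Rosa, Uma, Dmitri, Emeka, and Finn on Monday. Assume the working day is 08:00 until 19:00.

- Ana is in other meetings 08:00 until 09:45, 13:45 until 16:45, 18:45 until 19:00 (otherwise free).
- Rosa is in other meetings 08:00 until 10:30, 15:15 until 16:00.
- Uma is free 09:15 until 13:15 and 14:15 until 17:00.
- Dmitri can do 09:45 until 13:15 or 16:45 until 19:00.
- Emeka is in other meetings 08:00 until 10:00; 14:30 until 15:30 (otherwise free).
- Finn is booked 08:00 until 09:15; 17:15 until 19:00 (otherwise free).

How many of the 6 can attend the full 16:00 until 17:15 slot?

3

Ana free: 09:45-13:45, 16:45-18:45 (invert busy blocks within the working day).
Rosa free: 10:30-15:15, 16:00-19:00 (invert busy blocks within the working day).
Uma free: 09:15-13:15, 14:15-17:00.
Dmitri free: 09:45-13:15, 16:45-19:00.
Emeka free: 10:00-14:30, 15:30-19:00 (invert busy blocks within the working day).
Finn free: 09:15-17:15 (invert busy blocks within the working day).
Rosa, Emeka, and Finn can make the full 16:00-17:15 slot — that's 3.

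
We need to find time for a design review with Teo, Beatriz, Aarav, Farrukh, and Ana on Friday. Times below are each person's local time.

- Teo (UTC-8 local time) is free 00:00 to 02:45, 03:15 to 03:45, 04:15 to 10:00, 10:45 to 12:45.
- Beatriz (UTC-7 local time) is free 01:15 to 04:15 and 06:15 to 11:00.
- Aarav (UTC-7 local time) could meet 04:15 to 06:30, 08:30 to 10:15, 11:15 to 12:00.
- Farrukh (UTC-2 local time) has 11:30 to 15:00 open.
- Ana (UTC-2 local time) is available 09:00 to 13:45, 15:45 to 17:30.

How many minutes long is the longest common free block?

Teo in UTC: 08:00-10:45, 11:15-11:45, 12:15-18:00, 18:45-20:45 (add 8h to convert from UTC-8).
Beatriz in UTC: 08:15-11:15, 13:15-18:00 (add 7h to convert from UTC-7).
Aarav in UTC: 11:15-13:30, 15:30-17:15, 18:15-19:00 (add 7h to convert from UTC-7).
Farrukh in UTC: 13:30-17:00 (add 2h to convert from UTC-2).
Ana in UTC: 11:00-15:45, 17:45-19:30 (add 2h to convert from UTC-2).
Teo ∩ Beatriz: 08:15-10:45, 13:15-18:00.
Teo ∩ Beatriz ∩ Aarav: 13:15-13:30, 15:30-17:15.
Teo ∩ Beatriz ∩ Aarav ∩ Farrukh: 15:30-17:00.
Teo ∩ Beatriz ∩ Aarav ∩ Farrukh ∩ Ana: 15:30-15:45.
Those are the intersection windows.
The longest is 15:30-15:45 at 15 minutes.

15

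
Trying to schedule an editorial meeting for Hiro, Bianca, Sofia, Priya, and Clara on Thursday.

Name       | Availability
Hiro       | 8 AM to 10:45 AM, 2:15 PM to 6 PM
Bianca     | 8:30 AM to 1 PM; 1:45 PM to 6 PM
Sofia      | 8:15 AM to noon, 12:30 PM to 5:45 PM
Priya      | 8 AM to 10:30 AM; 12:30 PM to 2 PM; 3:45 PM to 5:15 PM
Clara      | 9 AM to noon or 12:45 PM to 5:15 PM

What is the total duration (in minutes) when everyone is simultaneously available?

Hiro ∩ Bianca: 08:30-10:45, 14:15-18:00.
Hiro ∩ Bianca ∩ Sofia: 08:30-10:45, 14:15-17:45.
Hiro ∩ Bianca ∩ Sofia ∩ Priya: 08:30-10:30, 15:45-17:15.
Hiro ∩ Bianca ∩ Sofia ∩ Priya ∩ Clara: 09:00-10:30, 15:45-17:15.
So the common availability across everyone is 09:00-10:30, 15:45-17:15.
Summing the common windows: 90 + 90 = 180 minutes.

180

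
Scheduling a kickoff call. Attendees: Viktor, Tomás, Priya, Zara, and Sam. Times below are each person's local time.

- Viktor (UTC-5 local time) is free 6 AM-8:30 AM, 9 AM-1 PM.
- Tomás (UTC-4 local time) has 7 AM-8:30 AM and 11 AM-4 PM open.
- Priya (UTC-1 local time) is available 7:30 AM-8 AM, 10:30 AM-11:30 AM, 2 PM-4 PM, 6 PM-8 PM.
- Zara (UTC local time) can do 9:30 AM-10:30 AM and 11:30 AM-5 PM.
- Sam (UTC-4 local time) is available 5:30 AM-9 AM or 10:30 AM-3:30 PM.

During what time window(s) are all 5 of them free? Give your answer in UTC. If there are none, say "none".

11:30-12:30, 15:00-17:00

Viktor in UTC: 11:00-13:30, 14:00-18:00 (add 5h to convert from UTC-5).
Tomás in UTC: 11:00-12:30, 15:00-20:00 (add 4h to convert from UTC-4).
Priya in UTC: 08:30-09:00, 11:30-12:30, 15:00-17:00, 19:00-21:00 (add 1h to convert from UTC-1).
Zara in UTC: 09:30-10:30, 11:30-17:00.
Sam in UTC: 09:30-13:00, 14:30-19:30 (add 4h to convert from UTC-4).
Viktor ∩ Tomás: 11:00-12:30, 15:00-18:00.
Viktor ∩ Tomás ∩ Priya: 11:30-12:30, 15:00-17:00.
Viktor ∩ Tomás ∩ Priya ∩ Zara: 11:30-12:30, 15:00-17:00.
Viktor ∩ Tomás ∩ Priya ∩ Zara ∩ Sam: 11:30-12:30, 15:00-17:00.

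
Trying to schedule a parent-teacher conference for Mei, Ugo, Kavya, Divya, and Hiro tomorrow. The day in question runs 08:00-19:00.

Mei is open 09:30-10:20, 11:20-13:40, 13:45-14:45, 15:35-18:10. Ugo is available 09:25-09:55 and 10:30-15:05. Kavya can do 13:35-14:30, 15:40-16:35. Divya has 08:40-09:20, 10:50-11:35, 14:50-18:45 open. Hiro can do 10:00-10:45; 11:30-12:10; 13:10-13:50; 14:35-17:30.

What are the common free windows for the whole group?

none

Mei ∩ Ugo: 09:30-09:55, 11:20-13:40, 13:45-14:45.
Mei ∩ Ugo ∩ Kavya: 13:35-13:40, 13:45-14:30.
Mei ∩ Ugo ∩ Kavya ∩ Divya: ∅.
Mei ∩ Ugo ∩ Kavya ∩ Divya ∩ Hiro: ∅.
There is no time when everyone is free.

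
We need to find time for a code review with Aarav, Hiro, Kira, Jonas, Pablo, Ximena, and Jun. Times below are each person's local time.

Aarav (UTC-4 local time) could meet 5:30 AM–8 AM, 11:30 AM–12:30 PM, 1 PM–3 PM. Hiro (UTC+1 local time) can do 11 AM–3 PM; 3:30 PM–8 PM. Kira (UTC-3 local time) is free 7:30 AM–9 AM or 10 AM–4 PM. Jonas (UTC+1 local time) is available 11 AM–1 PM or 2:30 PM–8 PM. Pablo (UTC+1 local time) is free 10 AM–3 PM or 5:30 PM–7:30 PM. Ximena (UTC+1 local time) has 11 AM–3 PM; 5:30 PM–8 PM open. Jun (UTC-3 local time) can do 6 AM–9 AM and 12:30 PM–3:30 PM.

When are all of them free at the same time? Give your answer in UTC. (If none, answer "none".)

Aarav in UTC: 09:30-12:00, 15:30-16:30, 17:00-19:00 (add 4h to convert from UTC-4).
Hiro in UTC: 10:00-14:00, 14:30-19:00 (subtract 1h to convert from UTC+1).
Kira in UTC: 10:30-12:00, 13:00-19:00 (add 3h to convert from UTC-3).
Jonas in UTC: 10:00-12:00, 13:30-19:00 (subtract 1h to convert from UTC+1).
Pablo in UTC: 09:00-14:00, 16:30-18:30 (subtract 1h to convert from UTC+1).
Ximena in UTC: 10:00-14:00, 16:30-19:00 (subtract 1h to convert from UTC+1).
Jun in UTC: 09:00-12:00, 15:30-18:30 (add 3h to convert from UTC-3).
Aarav ∩ Hiro: 10:00-12:00, 15:30-16:30, 17:00-19:00.
Aarav ∩ Hiro ∩ Kira: 10:30-12:00, 15:30-16:30, 17:00-19:00.
Aarav ∩ Hiro ∩ Kira ∩ Jonas: 10:30-12:00, 15:30-16:30, 17:00-19:00.
Aarav ∩ Hiro ∩ Kira ∩ Jonas ∩ Pablo: 10:30-12:00, 17:00-18:30.
Aarav ∩ Hiro ∩ Kira ∩ Jonas ∩ Pablo ∩ Ximena: 10:30-12:00, 17:00-18:30.
Aarav ∩ Hiro ∩ Kira ∩ Jonas ∩ Pablo ∩ Ximena ∩ Jun: 10:30-12:00, 17:00-18:30.
So the common availability across everyone is 10:30-12:00, 17:00-18:30.

10:30-12:00, 17:00-18:30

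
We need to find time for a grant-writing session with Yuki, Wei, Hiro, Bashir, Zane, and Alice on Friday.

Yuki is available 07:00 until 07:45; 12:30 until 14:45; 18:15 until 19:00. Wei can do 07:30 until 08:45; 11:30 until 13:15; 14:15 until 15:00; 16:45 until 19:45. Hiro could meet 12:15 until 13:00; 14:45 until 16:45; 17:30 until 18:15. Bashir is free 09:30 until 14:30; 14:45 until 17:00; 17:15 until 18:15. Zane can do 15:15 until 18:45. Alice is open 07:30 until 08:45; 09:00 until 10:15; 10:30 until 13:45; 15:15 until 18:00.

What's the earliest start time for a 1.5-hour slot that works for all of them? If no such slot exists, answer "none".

none

Yuki ∩ Wei: 07:30-07:45, 12:30-13:15, 14:15-14:45, 18:15-19:00.
Yuki ∩ Wei ∩ Hiro: 12:30-13:00.
Yuki ∩ Wei ∩ Hiro ∩ Bashir: 12:30-13:00.
Yuki ∩ Wei ∩ Hiro ∩ Bashir ∩ Zane: ∅.
Yuki ∩ Wei ∩ Hiro ∩ Bashir ∩ Zane ∩ Alice: ∅.
There is no time when everyone is free.
No common window is at least 90 minutes long.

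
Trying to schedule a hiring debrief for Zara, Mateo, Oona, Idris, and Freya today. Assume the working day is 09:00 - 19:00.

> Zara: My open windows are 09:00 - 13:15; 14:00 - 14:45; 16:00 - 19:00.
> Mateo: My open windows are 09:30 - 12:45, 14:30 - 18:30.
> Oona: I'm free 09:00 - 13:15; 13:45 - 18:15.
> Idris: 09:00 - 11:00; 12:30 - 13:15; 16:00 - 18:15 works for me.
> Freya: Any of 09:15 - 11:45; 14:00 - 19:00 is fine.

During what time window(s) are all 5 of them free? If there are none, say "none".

09:30-11:00, 16:00-18:15

Zara ∩ Mateo: 09:30-12:45, 14:30-14:45, 16:00-18:30.
Zara ∩ Mateo ∩ Oona: 09:30-12:45, 14:30-14:45, 16:00-18:15.
Zara ∩ Mateo ∩ Oona ∩ Idris: 09:30-11:00, 12:30-12:45, 16:00-18:15.
Zara ∩ Mateo ∩ Oona ∩ Idris ∩ Freya: 09:30-11:00, 16:00-18:15.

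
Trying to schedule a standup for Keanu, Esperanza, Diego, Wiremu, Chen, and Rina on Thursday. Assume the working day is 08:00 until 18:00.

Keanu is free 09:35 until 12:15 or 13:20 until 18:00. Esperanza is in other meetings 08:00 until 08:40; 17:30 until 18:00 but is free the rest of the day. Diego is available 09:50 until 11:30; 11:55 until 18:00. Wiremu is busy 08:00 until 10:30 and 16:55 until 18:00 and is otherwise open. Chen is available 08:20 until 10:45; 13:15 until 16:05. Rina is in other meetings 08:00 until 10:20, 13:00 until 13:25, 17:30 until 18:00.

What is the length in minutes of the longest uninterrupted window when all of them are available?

160

Keanu free: 09:35-12:15, 13:20-18:00.
Esperanza free: 08:40-17:30 (invert busy blocks within the working day).
Diego free: 09:50-11:30, 11:55-18:00.
Wiremu free: 10:30-16:55 (invert busy blocks within the working day).
Chen free: 08:20-10:45, 13:15-16:05.
Rina free: 10:20-13:00, 13:25-17:30 (invert busy blocks within the working day).
Keanu ∩ Esperanza: 09:35-12:15, 13:20-17:30.
Keanu ∩ Esperanza ∩ Diego: 09:50-11:30, 11:55-12:15, 13:20-17:30.
Keanu ∩ Esperanza ∩ Diego ∩ Wiremu: 10:30-11:30, 11:55-12:15, 13:20-16:55.
Keanu ∩ Esperanza ∩ Diego ∩ Wiremu ∩ Chen: 10:30-10:45, 13:20-16:05.
Keanu ∩ Esperanza ∩ Diego ∩ Wiremu ∩ Chen ∩ Rina: 10:30-10:45, 13:25-16:05.
The longest is 13:25-16:05 at 160 minutes.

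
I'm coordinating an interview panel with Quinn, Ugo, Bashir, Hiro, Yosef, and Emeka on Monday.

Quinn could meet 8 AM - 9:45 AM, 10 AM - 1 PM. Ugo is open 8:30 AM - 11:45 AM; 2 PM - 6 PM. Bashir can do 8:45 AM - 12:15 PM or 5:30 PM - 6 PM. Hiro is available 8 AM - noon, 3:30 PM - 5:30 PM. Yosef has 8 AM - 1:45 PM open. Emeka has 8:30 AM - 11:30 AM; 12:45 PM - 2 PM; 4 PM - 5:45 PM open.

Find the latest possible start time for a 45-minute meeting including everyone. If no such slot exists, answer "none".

10:45

Quinn ∩ Ugo: 08:30-09:45, 10:00-11:45.
Quinn ∩ Ugo ∩ Bashir: 08:45-09:45, 10:00-11:45.
Quinn ∩ Ugo ∩ Bashir ∩ Hiro: 08:45-09:45, 10:00-11:45.
Quinn ∩ Ugo ∩ Bashir ∩ Hiro ∩ Yosef: 08:45-09:45, 10:00-11:45.
Quinn ∩ Ugo ∩ Bashir ∩ Hiro ∩ Yosef ∩ Emeka: 08:45-09:45, 10:00-11:30.
The last common window of at least 45 minutes is 10:00-11:30; a 45-minute meeting can start as late as 10:45 and still end by 11:30.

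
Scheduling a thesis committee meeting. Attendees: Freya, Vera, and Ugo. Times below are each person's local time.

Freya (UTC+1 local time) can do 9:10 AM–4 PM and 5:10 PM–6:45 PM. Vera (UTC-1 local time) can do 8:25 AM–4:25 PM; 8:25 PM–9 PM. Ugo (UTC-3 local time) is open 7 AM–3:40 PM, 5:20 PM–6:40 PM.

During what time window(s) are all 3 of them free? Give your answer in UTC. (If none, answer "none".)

Freya in UTC: 08:10-15:00, 16:10-17:45 (subtract 1h to convert from UTC+1).
Vera in UTC: 09:25-17:25, 21:25-22:00 (add 1h to convert from UTC-1).
Ugo in UTC: 10:00-18:40, 20:20-21:40 (add 3h to convert from UTC-3).
Freya ∩ Vera: 09:25-15:00, 16:10-17:25.
Freya ∩ Vera ∩ Ugo: 10:00-15:00, 16:10-17:25.

10:00-15:00, 16:10-17:25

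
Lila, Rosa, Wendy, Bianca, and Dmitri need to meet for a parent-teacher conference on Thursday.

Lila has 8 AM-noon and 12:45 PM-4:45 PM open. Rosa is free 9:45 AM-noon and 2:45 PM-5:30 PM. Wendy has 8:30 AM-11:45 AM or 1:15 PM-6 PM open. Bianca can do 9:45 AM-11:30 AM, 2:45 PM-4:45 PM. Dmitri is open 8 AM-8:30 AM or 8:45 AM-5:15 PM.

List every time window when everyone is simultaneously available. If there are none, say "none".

09:45-11:30, 14:45-16:45

Lila ∩ Rosa: 09:45-12:00, 14:45-16:45.
Lila ∩ Rosa ∩ Wendy: 09:45-11:45, 14:45-16:45.
Lila ∩ Rosa ∩ Wendy ∩ Bianca: 09:45-11:30, 14:45-16:45.
Lila ∩ Rosa ∩ Wendy ∩ Bianca ∩ Dmitri: 09:45-11:30, 14:45-16:45.
So the common availability across everyone is 09:45-11:30, 14:45-16:45.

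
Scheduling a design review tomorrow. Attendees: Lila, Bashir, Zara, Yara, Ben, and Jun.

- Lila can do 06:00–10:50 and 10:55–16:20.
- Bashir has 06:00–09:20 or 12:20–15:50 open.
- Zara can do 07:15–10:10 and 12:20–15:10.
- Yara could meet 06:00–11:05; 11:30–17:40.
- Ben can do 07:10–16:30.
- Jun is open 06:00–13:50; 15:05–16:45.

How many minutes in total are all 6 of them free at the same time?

Lila ∩ Bashir: 06:00-09:20, 12:20-15:50.
Lila ∩ Bashir ∩ Zara: 07:15-09:20, 12:20-15:10.
Lila ∩ Bashir ∩ Zara ∩ Yara: 07:15-09:20, 12:20-15:10.
Lila ∩ Bashir ∩ Zara ∩ Yara ∩ Ben: 07:15-09:20, 12:20-15:10.
Lila ∩ Bashir ∩ Zara ∩ Yara ∩ Ben ∩ Jun: 07:15-09:20, 12:20-13:50, 15:05-15:10.
Summing the common windows: 125 + 90 + 5 = 220 minutes.

220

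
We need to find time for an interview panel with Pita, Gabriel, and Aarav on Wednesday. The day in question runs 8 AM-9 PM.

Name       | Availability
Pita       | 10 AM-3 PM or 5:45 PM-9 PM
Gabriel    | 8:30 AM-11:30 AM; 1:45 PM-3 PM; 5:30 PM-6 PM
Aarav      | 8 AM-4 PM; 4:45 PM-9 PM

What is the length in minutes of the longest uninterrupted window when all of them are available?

Pita ∩ Gabriel: 10:00-11:30, 13:45-15:00, 17:45-18:00.
Pita ∩ Gabriel ∩ Aarav: 10:00-11:30, 13:45-15:00, 17:45-18:00.
The longest is 10:00-11:30 at 90 minutes.

90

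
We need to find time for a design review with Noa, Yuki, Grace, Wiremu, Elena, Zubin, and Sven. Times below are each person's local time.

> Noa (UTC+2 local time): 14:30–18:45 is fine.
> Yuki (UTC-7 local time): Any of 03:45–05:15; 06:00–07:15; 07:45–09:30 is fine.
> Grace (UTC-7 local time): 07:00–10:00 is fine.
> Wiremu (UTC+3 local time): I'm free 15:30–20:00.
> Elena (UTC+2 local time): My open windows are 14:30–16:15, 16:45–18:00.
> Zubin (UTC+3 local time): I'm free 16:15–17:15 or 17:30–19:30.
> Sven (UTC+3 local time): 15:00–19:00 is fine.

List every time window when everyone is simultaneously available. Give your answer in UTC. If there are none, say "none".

Noa in UTC: 12:30-16:45 (subtract 2h to convert from UTC+2).
Yuki in UTC: 10:45-12:15, 13:00-14:15, 14:45-16:30 (add 7h to convert from UTC-7).
Grace in UTC: 14:00-17:00 (add 7h to convert from UTC-7).
Wiremu in UTC: 12:30-17:00 (subtract 3h to convert from UTC+3).
Elena in UTC: 12:30-14:15, 14:45-16:00 (subtract 2h to convert from UTC+2).
Zubin in UTC: 13:15-14:15, 14:30-16:30 (subtract 3h to convert from UTC+3).
Sven in UTC: 12:00-16:00 (subtract 3h to convert from UTC+3).
Noa ∩ Yuki: 13:00-14:15, 14:45-16:30.
Noa ∩ Yuki ∩ Grace: 14:00-14:15, 14:45-16:30.
Noa ∩ Yuki ∩ Grace ∩ Wiremu: 14:00-14:15, 14:45-16:30.
Noa ∩ Yuki ∩ Grace ∩ Wiremu ∩ Elena: 14:00-14:15, 14:45-16:00.
Noa ∩ Yuki ∩ Grace ∩ Wiremu ∩ Elena ∩ Zubin: 14:00-14:15, 14:45-16:00.
Noa ∩ Yuki ∩ Grace ∩ Wiremu ∩ Elena ∩ Zubin ∩ Sven: 14:00-14:15, 14:45-16:00.

14:00-14:15, 14:45-16:00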